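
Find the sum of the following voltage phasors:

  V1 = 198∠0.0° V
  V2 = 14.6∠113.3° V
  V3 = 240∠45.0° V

Step 1 — Convert each phasor to rectangular form:
  V1 = 198·(cos(0.0°) + j·sin(0.0°)) = 198 V
  V2 = 14.6·(cos(113.3°) + j·sin(113.3°)) = -5.775 + j13.41 V
  V3 = 240·(cos(45.0°) + j·sin(45.0°)) = 169.7 + j169.7 V
Step 2 — Sum components: V_total = 361.9 + j183.1 V.
Step 3 — Convert to polar: |V_total| = 405.6 V, ∠V_total = 26.8°.

V_total = 405.6∠26.8° V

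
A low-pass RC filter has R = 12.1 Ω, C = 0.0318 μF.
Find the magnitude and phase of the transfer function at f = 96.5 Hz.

Step 1 — Angular frequency: ω = 2π·96.5 = 606.3 rad/s.
Step 2 — Transfer function: H(jω) = 1/(1 + jωRC).
Step 3 — Denominator: 1 + jωRC = 1 + j·606.3·12.1·3.18e-08 = 1 + j0.0002333.
Step 4 — H = 1 - j0.0002333.
Step 5 — Magnitude: |H| = 1 (-0.0 dB); phase: φ = -0.0°.

|H| = 1 (-0.0 dB), φ = -0.0°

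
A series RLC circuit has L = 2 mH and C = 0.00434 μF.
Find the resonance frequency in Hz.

Step 1 — Resonance condition Im(Z)=0 gives ω₀ = 1/√(LC).
Step 2 — ω₀ = 1/√(0.002·4.34e-09) = 3.394e+05 rad/s.
Step 3 — f₀ = ω₀/(2π) = 5.402e+04 Hz.

f₀ = 5.402e+04 Hz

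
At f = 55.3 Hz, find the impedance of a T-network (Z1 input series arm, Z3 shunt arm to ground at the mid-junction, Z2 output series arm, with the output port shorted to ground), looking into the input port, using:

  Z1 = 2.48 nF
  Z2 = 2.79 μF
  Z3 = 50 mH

Step 1 — Angular frequency: ω = 2π·f = 2π·55.3 = 347.5 rad/s.
Step 2 — Component impedances:
  Z1: Z = 1/(jωC) = -j/(ω·C) = 0 - j1.16e+06 Ω
  Z2: Z = 1/(jωC) = -j/(ω·C) = 0 - j1032 Ω
  Z3: Z = jωL = j·347.5·0.05 = 0 + j17.37 Ω
Step 3 — With the output port shorted to ground, the output series arm Z2 runs from the junction to ground; the shunt arm Z3 also runs from the junction to ground. They appear in parallel: Z3 || Z2 = 0 + j17.67 Ω.
Step 4 — Series with input arm Z1: Z_in = Z1 + (Z3 || Z2) = 0 - j1.16e+06 Ω = 1.16e+06∠-90.0° Ω.

Z = 0 - j1.16e+06 Ω = 1.16e+06∠-90.0° Ω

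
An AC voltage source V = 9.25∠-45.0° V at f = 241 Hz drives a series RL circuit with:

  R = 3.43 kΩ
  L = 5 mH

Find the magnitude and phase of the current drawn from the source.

Step 1 — Angular frequency: ω = 2π·f = 2π·241 = 1514 rad/s.
Step 2 — Component impedances:
  R: Z = R = 3430 Ω
  L: Z = jωL = j·1514·0.005 = 0 + j7.571 Ω
Step 3 — Series combination: Z_total = R + L = 3430 + j7.571 Ω = 3430∠0.1° Ω.
Step 4 — Source phasor: V = 9.25∠-45.0° V = 6.541 - j6.541 V.
Step 5 — Ohm's law: I = V / Z_total = (6.541 - j6.541) / (3430 + j7.571) = 0.001903 - j0.001911 A.
Step 6 — Convert to polar: |I| = 0.002697 A, ∠I = -45.1°.

I = 0.002697∠-45.1° A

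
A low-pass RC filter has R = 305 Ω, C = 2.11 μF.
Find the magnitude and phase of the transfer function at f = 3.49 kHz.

Step 1 — Angular frequency: ω = 2π·3490 = 2.193e+04 rad/s.
Step 2 — Transfer function: H(jω) = 1/(1 + jωRC).
Step 3 — Denominator: 1 + jωRC = 1 + j·2.193e+04·305·2.11e-06 = 1 + j14.11.
Step 4 — H = 0.004996 - j0.07051.
Step 5 — Magnitude: |H| = 0.07068 (-23.0 dB); phase: φ = -85.9°.

|H| = 0.07068 (-23.0 dB), φ = -85.9°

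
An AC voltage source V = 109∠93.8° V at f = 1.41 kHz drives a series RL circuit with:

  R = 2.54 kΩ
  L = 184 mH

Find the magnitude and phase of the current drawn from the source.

Step 1 — Angular frequency: ω = 2π·f = 2π·1410 = 8859 rad/s.
Step 2 — Component impedances:
  R: Z = R = 2540 Ω
  L: Z = jωL = j·8859·0.184 = 0 + j1630 Ω
Step 3 — Series combination: Z_total = R + L = 2540 + j1630 Ω = 3018∠32.7° Ω.
Step 4 — Source phasor: V = 109∠93.8° V = -7.224 + j108.8 V.
Step 5 — Ohm's law: I = V / Z_total = (-7.224 + j108.8) / (2540 + j1630) = 0.01745 + j0.03162 A.
Step 6 — Convert to polar: |I| = 0.03612 A, ∠I = 61.1°.

I = 0.03612∠61.1° A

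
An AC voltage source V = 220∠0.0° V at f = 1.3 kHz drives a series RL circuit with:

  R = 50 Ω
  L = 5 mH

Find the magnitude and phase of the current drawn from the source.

Step 1 — Angular frequency: ω = 2π·f = 2π·1300 = 8168 rad/s.
Step 2 — Component impedances:
  R: Z = R = 50 Ω
  L: Z = jωL = j·8168·0.005 = 0 + j40.84 Ω
Step 3 — Series combination: Z_total = R + L = 50 + j40.84 Ω = 64.56∠39.2° Ω.
Step 4 — Source phasor: V = 220∠0.0° V = 220 V.
Step 5 — Ohm's law: I = V / Z_total = (220) / (50 + j40.84) = 2.639 - j2.156 A.
Step 6 — Convert to polar: |I| = 3.408 A, ∠I = -39.2°.

I = 3.408∠-39.2° A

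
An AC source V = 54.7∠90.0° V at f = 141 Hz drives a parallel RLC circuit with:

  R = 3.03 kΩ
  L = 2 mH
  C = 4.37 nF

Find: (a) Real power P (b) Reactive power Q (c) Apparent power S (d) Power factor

Step 1 — Angular frequency: ω = 2π·f = 2π·141 = 885.9 rad/s.
Step 2 — Component impedances:
  R: Z = R = 3030 Ω
  L: Z = jωL = j·885.9·0.002 = 0 + j1.772 Ω
  C: Z = 1/(jωC) = -j/(ω·C) = 0 - j2.583e+05 Ω
Step 3 — Parallel combination: 1/Z_total = 1/R + 1/L + 1/C; Z_total = 0.001036 + j1.772 Ω = 1.772∠90.0° Ω.
Step 4 — Source phasor: V = 54.7∠90.0° V = 0 + j54.7 V.
Step 5 — Current: I = V / Z = 30.87 + j0.01805 A = 30.87∠0.0° A.
Step 6 — Complex power: S = V·I* = 0.9875 + j1689 VA.
Step 7 — Real power: P = Re(S) = 0.9875 W.
Step 8 — Reactive power: Q = Im(S) = 1689 VAR.
Step 9 — Apparent power: |S| = 1689 VA.
Step 10 — Power factor: PF = P/|S| = 0.0005848 (lagging).

(a) P = 0.9875 W  (b) Q = 1689 VAR  (c) S = 1689 VA  (d) PF = 0.0005848 (lagging)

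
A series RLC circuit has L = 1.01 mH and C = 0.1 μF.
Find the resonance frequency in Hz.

Step 1 — Resonance condition Im(Z)=0 gives ω₀ = 1/√(LC).
Step 2 — ω₀ = 1/√(0.00101·1e-07) = 9.95e+04 rad/s.
Step 3 — f₀ = ω₀/(2π) = 1.584e+04 Hz.

f₀ = 1.584e+04 Hz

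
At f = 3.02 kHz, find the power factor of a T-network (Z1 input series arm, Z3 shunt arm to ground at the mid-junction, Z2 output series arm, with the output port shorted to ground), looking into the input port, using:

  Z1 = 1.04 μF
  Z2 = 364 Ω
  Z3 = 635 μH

Step 1 — Angular frequency: ω = 2π·f = 2π·3020 = 1.898e+04 rad/s.
Step 2 — Component impedances:
  Z1: Z = 1/(jωC) = -j/(ω·C) = 0 - j50.67 Ω
  Z2: Z = R = 364 Ω
  Z3: Z = jωL = j·1.898e+04·0.000635 = 0 + j12.05 Ω
Step 3 — With the output port shorted to ground, the output series arm Z2 runs from the junction to ground; the shunt arm Z3 also runs from the junction to ground. They appear in parallel: Z3 || Z2 = 0.3984 + j12.04 Ω.
Step 4 — Series with input arm Z1: Z_in = Z1 + (Z3 || Z2) = 0.3984 - j38.64 Ω = 38.64∠-89.4° Ω.
Step 5 — Power factor: PF = cos(φ) = Re(Z)/|Z| = 0.3984/38.64 = 0.01031.
Step 6 — Type: Im(Z) = -38.64 ⇒ leading (phase φ = -89.4°).

PF = 0.01031 (leading, φ = -89.4°)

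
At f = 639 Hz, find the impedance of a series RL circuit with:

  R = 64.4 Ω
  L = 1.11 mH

Step 1 — Angular frequency: ω = 2π·f = 2π·639 = 4015 rad/s.
Step 2 — Component impedances:
  R: Z = R = 64.4 Ω
  L: Z = jωL = j·4015·0.00111 = 0 + j4.457 Ω
Step 3 — Series combination: Z_total = R + L = 64.4 + j4.457 Ω = 64.55∠4.0° Ω.

Z = 64.4 + j4.457 Ω = 64.55∠4.0° Ω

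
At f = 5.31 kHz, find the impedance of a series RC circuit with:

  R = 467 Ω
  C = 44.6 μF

Step 1 — Angular frequency: ω = 2π·f = 2π·5310 = 3.336e+04 rad/s.
Step 2 — Component impedances:
  R: Z = R = 467 Ω
  C: Z = 1/(jωC) = -j/(ω·C) = 0 - j0.672 Ω
Step 3 — Series combination: Z_total = R + C = 467 - j0.672 Ω = 467∠-0.1° Ω.

Z = 467 - j0.672 Ω = 467∠-0.1° Ω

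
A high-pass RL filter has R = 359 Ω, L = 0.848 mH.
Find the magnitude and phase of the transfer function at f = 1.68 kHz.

Step 1 — Angular frequency: ω = 2π·1680 = 1.056e+04 rad/s.
Step 2 — Transfer function: H(jω) = jωL/(R + jωL).
Step 3 — Numerator jωL = j·8.951; denominator R + jωL = 359 + j8.951.
Step 4 — H = 0.0006213 + j0.02492.
Step 5 — Magnitude: |H| = 0.02493 (-32.1 dB); phase: φ = 88.6°.

|H| = 0.02493 (-32.1 dB), φ = 88.6°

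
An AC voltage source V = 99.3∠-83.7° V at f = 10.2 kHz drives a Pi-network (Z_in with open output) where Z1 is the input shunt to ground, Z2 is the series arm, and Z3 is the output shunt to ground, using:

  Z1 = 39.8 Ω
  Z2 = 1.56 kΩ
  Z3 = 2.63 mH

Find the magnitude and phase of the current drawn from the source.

Step 1 — Angular frequency: ω = 2π·f = 2π·1.02e+04 = 6.409e+04 rad/s.
Step 2 — Component impedances:
  Z1: Z = R = 39.8 Ω
  Z2: Z = R = 1560 Ω
  Z3: Z = jωL = j·6.409e+04·0.00263 = 0 + j168.6 Ω
Step 3 — With open output, the series arm Z2 and the output shunt Z3 appear in series to ground: Z2 + Z3 = 1560 + j168.6 Ω.
Step 4 — Parallel with input shunt Z1: Z_in = Z1 || (Z2 + Z3) = 38.82 + j0.1032 Ω = 38.82∠0.2° Ω.
Step 5 — Source phasor: V = 99.3∠-83.7° V = 10.9 - j98.7 V.
Step 6 — Ohm's law: I = V / Z_total = (10.9 - j98.7) / (38.82 + j0.1032) = 0.2739 - j2.543 A.
Step 7 — Convert to polar: |I| = 2.558 A, ∠I = -83.9°.

I = 2.558∠-83.9° A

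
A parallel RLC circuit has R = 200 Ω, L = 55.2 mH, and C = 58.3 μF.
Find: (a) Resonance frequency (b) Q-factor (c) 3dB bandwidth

Step 1 — Resonance: ω₀ = 1/√(LC) = 1/√(0.0552·5.83e-05) = 557.4 rad/s.
Step 2 — f₀ = ω₀/(2π) = 88.72 Hz.
Step 3 — Parallel Q: Q = R/(ω₀L) = 200/(557.4·0.0552) = 6.5.
Step 4 — Bandwidth: Δω = ω₀/Q = 85.76 rad/s; BW = Δω/(2π) = 13.65 Hz.

(a) f₀ = 88.72 Hz  (b) Q = 6.5  (c) BW = 13.65 Hz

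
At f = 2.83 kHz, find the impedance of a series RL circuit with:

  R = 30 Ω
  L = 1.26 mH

Step 1 — Angular frequency: ω = 2π·f = 2π·2830 = 1.778e+04 rad/s.
Step 2 — Component impedances:
  R: Z = R = 30 Ω
  L: Z = jωL = j·1.778e+04·0.00126 = 0 + j22.4 Ω
Step 3 — Series combination: Z_total = R + L = 30 + j22.4 Ω = 37.44∠36.8° Ω.

Z = 30 + j22.4 Ω = 37.44∠36.8° Ω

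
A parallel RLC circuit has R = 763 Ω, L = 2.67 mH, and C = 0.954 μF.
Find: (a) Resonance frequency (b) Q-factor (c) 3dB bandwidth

Step 1 — Resonance: ω₀ = 1/√(LC) = 1/√(0.00267·9.54e-07) = 1.981e+04 rad/s.
Step 2 — f₀ = ω₀/(2π) = 3153 Hz.
Step 3 — Parallel Q: Q = R/(ω₀L) = 763/(1.981e+04·0.00267) = 14.42.
Step 4 — Bandwidth: Δω = ω₀/Q = 1374 rad/s; BW = Δω/(2π) = 218.6 Hz.

(a) f₀ = 3153 Hz  (b) Q = 14.42  (c) BW = 218.6 Hz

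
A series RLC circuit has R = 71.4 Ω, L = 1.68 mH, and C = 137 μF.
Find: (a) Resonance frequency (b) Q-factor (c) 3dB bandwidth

Step 1 — Resonance: ω₀ = 1/√(LC) = 1/√(0.00168·0.000137) = 2084 rad/s.
Step 2 — f₀ = ω₀/(2π) = 331.7 Hz.
Step 3 — Series Q: Q = ω₀L/R = 2084·0.00168/71.4 = 0.04905.
Step 4 — Bandwidth: Δω = ω₀/Q = 4.25e+04 rad/s; BW = Δω/(2π) = 6764 Hz.

(a) f₀ = 331.7 Hz  (b) Q = 0.04905  (c) BW = 6764 Hz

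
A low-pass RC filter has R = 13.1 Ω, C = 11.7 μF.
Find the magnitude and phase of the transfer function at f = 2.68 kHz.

Step 1 — Angular frequency: ω = 2π·2680 = 1.684e+04 rad/s.
Step 2 — Transfer function: H(jω) = 1/(1 + jωRC).
Step 3 — Denominator: 1 + jωRC = 1 + j·1.684e+04·13.1·1.17e-05 = 1 + j2.581.
Step 4 — H = 0.1305 - j0.3369.
Step 5 — Magnitude: |H| = 0.3613 (-8.8 dB); phase: φ = -68.8°.

|H| = 0.3613 (-8.8 dB), φ = -68.8°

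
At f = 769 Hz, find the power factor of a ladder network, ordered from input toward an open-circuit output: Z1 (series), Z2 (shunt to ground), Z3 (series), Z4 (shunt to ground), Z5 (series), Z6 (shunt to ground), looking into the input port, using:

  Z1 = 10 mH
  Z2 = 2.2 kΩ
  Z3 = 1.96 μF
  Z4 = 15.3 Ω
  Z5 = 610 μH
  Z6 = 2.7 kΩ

Step 1 — Angular frequency: ω = 2π·f = 2π·769 = 4832 rad/s.
Step 2 — Component impedances:
  Z1: Z = jωL = j·4832·0.01 = 0 + j48.32 Ω
  Z2: Z = R = 2200 Ω
  Z3: Z = 1/(jωC) = -j/(ω·C) = 0 - j105.6 Ω
  Z4: Z = R = 15.3 Ω
  Z5: Z = jωL = j·4832·0.00061 = 0 + j2.947 Ω
  Z6: Z = R = 2700 Ω
Step 3 — Ladder network (open output): work backward from the far end, alternating series and parallel combinations. Z_in = 20.06 - j55.59 Ω = 59.1∠-70.2° Ω.
Step 4 — Power factor: PF = cos(φ) = Re(Z)/|Z| = 20.06/59.1 = 0.3394.
Step 5 — Type: Im(Z) = -55.59 ⇒ leading (phase φ = -70.2°).

PF = 0.3394 (leading, φ = -70.2°)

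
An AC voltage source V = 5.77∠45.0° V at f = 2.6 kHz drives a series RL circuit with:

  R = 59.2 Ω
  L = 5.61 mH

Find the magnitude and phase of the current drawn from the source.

Step 1 — Angular frequency: ω = 2π·f = 2π·2600 = 1.634e+04 rad/s.
Step 2 — Component impedances:
  R: Z = R = 59.2 Ω
  L: Z = jωL = j·1.634e+04·0.00561 = 0 + j91.65 Ω
Step 3 — Series combination: Z_total = R + L = 59.2 + j91.65 Ω = 109.1∠57.1° Ω.
Step 4 — Source phasor: V = 5.77∠45.0° V = 4.08 + j4.08 V.
Step 5 — Ohm's law: I = V / Z_total = (4.08 + j4.08) / (59.2 + j91.65) = 0.0517 - j0.01112 A.
Step 6 — Convert to polar: |I| = 0.05289 A, ∠I = -12.1°.

I = 0.05289∠-12.1° A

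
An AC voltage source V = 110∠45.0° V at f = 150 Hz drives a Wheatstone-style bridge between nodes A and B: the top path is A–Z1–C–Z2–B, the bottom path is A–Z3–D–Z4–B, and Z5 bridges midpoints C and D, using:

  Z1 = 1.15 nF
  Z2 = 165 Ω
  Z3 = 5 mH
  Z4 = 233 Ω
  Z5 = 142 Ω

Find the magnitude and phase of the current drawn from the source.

Step 1 — Angular frequency: ω = 2π·f = 2π·150 = 942.5 rad/s.
Step 2 — Component impedances:
  Z1: Z = 1/(jωC) = -j/(ω·C) = 0 - j9.226e+05 Ω
  Z2: Z = R = 165 Ω
  Z3: Z = jωL = j·942.5·0.005 = 0 + j4.712 Ω
  Z4: Z = R = 233 Ω
  Z5: Z = R = 142 Ω
Step 3 — Bridge requires nodal analysis (the Z5 bridge couples midpoints C and D, so the two paths cannot be reduced to a simple series/parallel combination). Setting node B to ground and injecting 1 A at node A, the 3-node admittance system at A, C, D solves to V_A = Z_AB = 132.5 + j4.708 Ω = 132.5∠2.0° Ω.
Step 4 — Source phasor: V = 110∠45.0° V = 77.78 + j77.78 V.
Step 5 — Ohm's law: I = V / Z_total = (77.78 + j77.78) / (132.5 + j4.708) = 0.6073 + j0.5656 A.
Step 6 — Convert to polar: |I| = 0.8299 A, ∠I = 43.0°.

I = 0.8299∠43.0° A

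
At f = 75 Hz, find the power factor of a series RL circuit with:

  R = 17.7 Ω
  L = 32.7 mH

Step 1 — Angular frequency: ω = 2π·f = 2π·75 = 471.2 rad/s.
Step 2 — Component impedances:
  R: Z = R = 17.7 Ω
  L: Z = jωL = j·471.2·0.0327 = 0 + j15.41 Ω
Step 3 — Series combination: Z_total = R + L = 17.7 + j15.41 Ω = 23.47∠41.0° Ω.
Step 4 — Power factor: PF = cos(φ) = Re(Z)/|Z| = 17.7/23.47 = 0.7542.
Step 5 — Type: Im(Z) = 15.41 ⇒ lagging (phase φ = 41.0°).

PF = 0.7542 (lagging, φ = 41.0°)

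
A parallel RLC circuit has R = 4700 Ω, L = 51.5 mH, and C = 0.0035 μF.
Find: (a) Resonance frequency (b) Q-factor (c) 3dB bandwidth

Step 1 — Resonance: ω₀ = 1/√(LC) = 1/√(0.0515·3.5e-09) = 7.448e+04 rad/s.
Step 2 — f₀ = ω₀/(2π) = 1.185e+04 Hz.
Step 3 — Parallel Q: Q = R/(ω₀L) = 4700/(7.448e+04·0.0515) = 1.225.
Step 4 — Bandwidth: Δω = ω₀/Q = 6.079e+04 rad/s; BW = Δω/(2π) = 9675 Hz.

(a) f₀ = 1.185e+04 Hz  (b) Q = 1.225  (c) BW = 9675 Hz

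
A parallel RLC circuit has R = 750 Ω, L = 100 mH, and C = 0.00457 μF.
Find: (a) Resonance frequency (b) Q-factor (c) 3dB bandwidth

Step 1 — Resonance: ω₀ = 1/√(LC) = 1/√(0.1·4.57e-09) = 4.678e+04 rad/s.
Step 2 — f₀ = ω₀/(2π) = 7445 Hz.
Step 3 — Parallel Q: Q = R/(ω₀L) = 750/(4.678e+04·0.1) = 0.1603.
Step 4 — Bandwidth: Δω = ω₀/Q = 2.918e+05 rad/s; BW = Δω/(2π) = 4.643e+04 Hz.

(a) f₀ = 7445 Hz  (b) Q = 0.1603  (c) BW = 4.643e+04 Hz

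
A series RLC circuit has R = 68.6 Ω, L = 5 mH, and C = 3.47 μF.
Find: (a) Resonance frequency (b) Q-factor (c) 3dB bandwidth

Step 1 — Resonance condition Im(Z)=0 gives ω₀ = 1/√(LC).
Step 2 — ω₀ = 1/√(0.005·3.47e-06) = 7592 rad/s.
Step 3 — f₀ = ω₀/(2π) = 1208 Hz.
Step 4 — Series Q: Q = ω₀L/R = 7592·0.005/68.6 = 0.5533.
Step 5 — 3dB bandwidth: Δω = ω₀/Q = 1.372e+04 rad/s; BW = Δω/(2π) = 2184 Hz.

(a) f₀ = 1208 Hz  (b) Q = 0.5533  (c) BW = 2184 Hz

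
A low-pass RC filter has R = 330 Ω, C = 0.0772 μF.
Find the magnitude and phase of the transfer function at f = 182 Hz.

Step 1 — Angular frequency: ω = 2π·182 = 1144 rad/s.
Step 2 — Transfer function: H(jω) = 1/(1 + jωRC).
Step 3 — Denominator: 1 + jωRC = 1 + j·1144·330·7.72e-08 = 1 + j0.02913.
Step 4 — H = 0.9992 - j0.02911.
Step 5 — Magnitude: |H| = 0.9996 (-0.0 dB); phase: φ = -1.7°.

|H| = 0.9996 (-0.0 dB), φ = -1.7°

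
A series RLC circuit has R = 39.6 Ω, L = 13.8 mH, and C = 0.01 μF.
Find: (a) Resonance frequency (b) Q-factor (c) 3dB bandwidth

Step 1 — Resonance condition Im(Z)=0 gives ω₀ = 1/√(LC).
Step 2 — ω₀ = 1/√(0.0138·1e-08) = 8.513e+04 rad/s.
Step 3 — f₀ = ω₀/(2π) = 1.355e+04 Hz.
Step 4 — Series Q: Q = ω₀L/R = 8.513e+04·0.0138/39.6 = 29.67.
Step 5 — 3dB bandwidth: Δω = ω₀/Q = 2870 rad/s; BW = Δω/(2π) = 456.7 Hz.

(a) f₀ = 1.355e+04 Hz  (b) Q = 29.67  (c) BW = 456.7 Hz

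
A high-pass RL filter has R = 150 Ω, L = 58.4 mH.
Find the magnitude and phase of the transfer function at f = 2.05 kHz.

Step 1 — Angular frequency: ω = 2π·2050 = 1.288e+04 rad/s.
Step 2 — Transfer function: H(jω) = jωL/(R + jωL).
Step 3 — Numerator jωL = j·752.2; denominator R + jωL = 150 + j752.2.
Step 4 — H = 0.9618 + j0.1918.
Step 5 — Magnitude: |H| = 0.9807 (-0.2 dB); phase: φ = 11.3°.

|H| = 0.9807 (-0.2 dB), φ = 11.3°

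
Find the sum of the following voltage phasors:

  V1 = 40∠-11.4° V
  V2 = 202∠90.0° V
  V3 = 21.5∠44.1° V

Step 1 — Convert each phasor to rectangular form:
  V1 = 40·(cos(-11.4°) + j·sin(-11.4°)) = 39.21 - j7.906 V
  V2 = 202·(cos(90.0°) + j·sin(90.0°)) = 0 + j202 V
  V3 = 21.5·(cos(44.1°) + j·sin(44.1°)) = 15.44 + j14.96 V
Step 2 — Sum components: V_total = 54.65 + j209.1 V.
Step 3 — Convert to polar: |V_total| = 216.1 V, ∠V_total = 75.3°.

V_total = 216.1∠75.3° V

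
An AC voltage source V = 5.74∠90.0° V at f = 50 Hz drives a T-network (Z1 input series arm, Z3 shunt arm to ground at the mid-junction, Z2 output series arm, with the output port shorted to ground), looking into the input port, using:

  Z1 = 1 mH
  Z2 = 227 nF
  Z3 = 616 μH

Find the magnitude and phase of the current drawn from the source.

Step 1 — Angular frequency: ω = 2π·f = 2π·50 = 314.2 rad/s.
Step 2 — Component impedances:
  Z1: Z = jωL = j·314.2·0.001 = 0 + j0.3142 Ω
  Z2: Z = 1/(jωC) = -j/(ω·C) = 0 - j1.402e+04 Ω
  Z3: Z = jωL = j·314.2·0.000616 = 0 + j0.1935 Ω
Step 3 — With the output port shorted to ground, the output series arm Z2 runs from the junction to ground; the shunt arm Z3 also runs from the junction to ground. They appear in parallel: Z3 || Z2 = 0 + j0.1935 Ω.
Step 4 — Series with input arm Z1: Z_in = Z1 + (Z3 || Z2) = 0 + j0.5077 Ω = 0.5077∠90.0° Ω.
Step 5 — Source phasor: V = 5.74∠90.0° V = 0 + j5.74 V.
Step 6 — Ohm's law: I = V / Z_total = (0 + j5.74) / (0 + j0.5077) = 11.31 A.
Step 7 — Convert to polar: |I| = 11.31 A, ∠I = -0.0°.

I = 11.31∠-0.0° A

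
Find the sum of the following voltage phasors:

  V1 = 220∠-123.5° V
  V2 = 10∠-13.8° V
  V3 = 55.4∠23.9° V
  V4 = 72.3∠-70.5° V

Step 1 — Convert each phasor to rectangular form:
  V1 = 220·(cos(-123.5°) + j·sin(-123.5°)) = -121.4 - j183.5 V
  V2 = 10·(cos(-13.8°) + j·sin(-13.8°)) = 9.711 - j2.385 V
  V3 = 55.4·(cos(23.9°) + j·sin(23.9°)) = 50.65 + j22.44 V
  V4 = 72.3·(cos(-70.5°) + j·sin(-70.5°)) = 24.13 - j68.15 V
Step 2 — Sum components: V_total = -36.93 - j231.5 V.
Step 3 — Convert to polar: |V_total| = 234.5 V, ∠V_total = -99.1°.

V_total = 234.5∠-99.1° V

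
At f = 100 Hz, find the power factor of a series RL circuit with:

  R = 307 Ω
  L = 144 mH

Step 1 — Angular frequency: ω = 2π·f = 2π·100 = 628.3 rad/s.
Step 2 — Component impedances:
  R: Z = R = 307 Ω
  L: Z = jωL = j·628.3·0.144 = 0 + j90.48 Ω
Step 3 — Series combination: Z_total = R + L = 307 + j90.48 Ω = 320.1∠16.4° Ω.
Step 4 — Power factor: PF = cos(φ) = Re(Z)/|Z| = 307/320.06 = 0.9592.
Step 5 — Type: Im(Z) = 90.48 ⇒ lagging (phase φ = 16.4°).

PF = 0.9592 (lagging, φ = 16.4°)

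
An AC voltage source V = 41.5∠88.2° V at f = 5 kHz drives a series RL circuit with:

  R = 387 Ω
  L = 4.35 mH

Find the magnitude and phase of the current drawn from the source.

Step 1 — Angular frequency: ω = 2π·f = 2π·5000 = 3.142e+04 rad/s.
Step 2 — Component impedances:
  R: Z = R = 387 Ω
  L: Z = jωL = j·3.142e+04·0.00435 = 0 + j136.7 Ω
Step 3 — Series combination: Z_total = R + L = 387 + j136.7 Ω = 410.4∠19.4° Ω.
Step 4 — Source phasor: V = 41.5∠88.2° V = 1.304 + j41.48 V.
Step 5 — Ohm's law: I = V / Z_total = (1.304 + j41.48) / (387 + j136.7) = 0.03665 + j0.09424 A.
Step 6 — Convert to polar: |I| = 0.1011 A, ∠I = 68.8°.

I = 0.1011∠68.8° A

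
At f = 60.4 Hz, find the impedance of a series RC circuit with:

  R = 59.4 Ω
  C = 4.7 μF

Step 1 — Angular frequency: ω = 2π·f = 2π·60.4 = 379.5 rad/s.
Step 2 — Component impedances:
  R: Z = R = 59.4 Ω
  C: Z = 1/(jωC) = -j/(ω·C) = 0 - j560.6 Ω
Step 3 — Series combination: Z_total = R + C = 59.4 - j560.6 Ω = 563.8∠-84.0° Ω.

Z = 59.4 - j560.6 Ω = 563.8∠-84.0° Ω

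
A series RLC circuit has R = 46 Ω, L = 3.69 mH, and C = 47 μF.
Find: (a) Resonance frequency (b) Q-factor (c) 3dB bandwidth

Step 1 — Resonance condition Im(Z)=0 gives ω₀ = 1/√(LC).
Step 2 — ω₀ = 1/√(0.00369·4.7e-05) = 2401 rad/s.
Step 3 — f₀ = ω₀/(2π) = 382.2 Hz.
Step 4 — Series Q: Q = ω₀L/R = 2401·0.00369/46 = 0.1926.
Step 5 — 3dB bandwidth: Δω = ω₀/Q = 1.247e+04 rad/s; BW = Δω/(2π) = 1984 Hz.

(a) f₀ = 382.2 Hz  (b) Q = 0.1926  (c) BW = 1984 Hz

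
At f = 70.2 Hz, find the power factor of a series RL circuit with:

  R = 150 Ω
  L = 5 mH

Step 1 — Angular frequency: ω = 2π·f = 2π·70.2 = 441.1 rad/s.
Step 2 — Component impedances:
  R: Z = R = 150 Ω
  L: Z = jωL = j·441.1·0.005 = 0 + j2.205 Ω
Step 3 — Series combination: Z_total = R + L = 150 + j2.205 Ω = 150∠0.8° Ω.
Step 4 — Power factor: PF = cos(φ) = Re(Z)/|Z| = 150/150.02 = 0.9999.
Step 5 — Type: Im(Z) = 2.205 ⇒ lagging (phase φ = 0.8°).

PF = 0.9999 (lagging, φ = 0.8°)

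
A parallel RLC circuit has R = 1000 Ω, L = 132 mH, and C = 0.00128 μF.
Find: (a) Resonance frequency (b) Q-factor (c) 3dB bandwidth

Step 1 — Resonance: ω₀ = 1/√(LC) = 1/√(0.132·1.28e-09) = 7.693e+04 rad/s.
Step 2 — f₀ = ω₀/(2π) = 1.224e+04 Hz.
Step 3 — Parallel Q: Q = R/(ω₀L) = 1000/(7.693e+04·0.132) = 0.09847.
Step 4 — Bandwidth: Δω = ω₀/Q = 7.813e+05 rad/s; BW = Δω/(2π) = 1.243e+05 Hz.

(a) f₀ = 1.224e+04 Hz  (b) Q = 0.09847  (c) BW = 1.243e+05 Hz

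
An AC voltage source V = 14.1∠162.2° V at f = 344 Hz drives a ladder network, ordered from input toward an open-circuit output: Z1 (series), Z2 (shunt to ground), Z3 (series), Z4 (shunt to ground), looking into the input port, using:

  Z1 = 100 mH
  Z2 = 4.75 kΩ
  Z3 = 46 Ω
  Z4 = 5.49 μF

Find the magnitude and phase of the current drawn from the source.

Step 1 — Angular frequency: ω = 2π·f = 2π·344 = 2161 rad/s.
Step 2 — Component impedances:
  Z1: Z = jωL = j·2161·0.1 = 0 + j216.1 Ω
  Z2: Z = R = 4750 Ω
  Z3: Z = R = 46 Ω
  Z4: Z = 1/(jωC) = -j/(ω·C) = 0 - j84.27 Ω
Step 3 — Ladder network (open output): work backward from the far end, alternating series and parallel combinations. Z_in = 47.01 + j133.5 Ω = 141.5∠70.6° Ω.
Step 4 — Source phasor: V = 14.1∠162.2° V = -13.43 + j4.31 V.
Step 5 — Ohm's law: I = V / Z_total = (-13.43 + j4.31) / (47.01 + j133.5) = -0.00278 + j0.09958 A.
Step 6 — Convert to polar: |I| = 0.09962 A, ∠I = 91.6°.

I = 0.09962∠91.6° A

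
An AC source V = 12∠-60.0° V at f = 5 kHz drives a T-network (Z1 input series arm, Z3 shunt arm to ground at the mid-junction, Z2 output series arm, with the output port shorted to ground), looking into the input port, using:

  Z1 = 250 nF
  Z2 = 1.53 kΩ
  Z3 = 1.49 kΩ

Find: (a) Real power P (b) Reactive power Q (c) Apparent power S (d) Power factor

Step 1 — Angular frequency: ω = 2π·f = 2π·5000 = 3.142e+04 rad/s.
Step 2 — Component impedances:
  Z1: Z = 1/(jωC) = -j/(ω·C) = 0 - j127.3 Ω
  Z2: Z = R = 1530 Ω
  Z3: Z = R = 1490 Ω
Step 3 — With the output port shorted to ground, the output series arm Z2 runs from the junction to ground; the shunt arm Z3 also runs from the junction to ground. They appear in parallel: Z3 || Z2 = 754.9 Ω.
Step 4 — Series with input arm Z1: Z_in = Z1 + (Z3 || Z2) = 754.9 - j127.3 Ω = 765.5∠-9.6° Ω.
Step 5 — Source phasor: V = 12∠-60.0° V = 6 - j10.39 V.
Step 6 — Current: I = V / Z = 0.009986 - j0.01208 A = 0.01568∠-50.4° A.
Step 7 — Complex power: S = V·I* = 0.1855 - j0.03129 VA.
Step 8 — Real power: P = Re(S) = 0.1855 W.
Step 9 — Reactive power: Q = Im(S) = -0.03129 VAR.
Step 10 — Apparent power: |S| = 0.1881 VA.
Step 11 — Power factor: PF = P/|S| = 0.9861 (leading).

(a) P = 0.1855 W  (b) Q = -0.03129 VAR  (c) S = 0.1881 VA  (d) PF = 0.9861 (leading)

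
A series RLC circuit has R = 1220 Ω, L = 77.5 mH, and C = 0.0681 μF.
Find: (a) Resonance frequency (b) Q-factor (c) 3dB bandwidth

Step 1 — Resonance condition Im(Z)=0 gives ω₀ = 1/√(LC).
Step 2 — ω₀ = 1/√(0.0775·6.81e-08) = 1.376e+04 rad/s.
Step 3 — f₀ = ω₀/(2π) = 2191 Hz.
Step 4 — Series Q: Q = ω₀L/R = 1.376e+04·0.0775/1220 = 0.8744.
Step 5 — 3dB bandwidth: Δω = ω₀/Q = 1.574e+04 rad/s; BW = Δω/(2π) = 2505 Hz.

(a) f₀ = 2191 Hz  (b) Q = 0.8744  (c) BW = 2505 Hz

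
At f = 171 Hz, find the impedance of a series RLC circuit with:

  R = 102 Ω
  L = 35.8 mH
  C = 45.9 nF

Step 1 — Angular frequency: ω = 2π·f = 2π·171 = 1074 rad/s.
Step 2 — Component impedances:
  R: Z = R = 102 Ω
  L: Z = jωL = j·1074·0.0358 = 0 + j38.46 Ω
  C: Z = 1/(jωC) = -j/(ω·C) = 0 - j2.028e+04 Ω
Step 3 — Series combination: Z_total = R + L + C = 102 - j2.024e+04 Ω = 2.024e+04∠-89.7° Ω.

Z = 102 - j2.024e+04 Ω = 2.024e+04∠-89.7° Ω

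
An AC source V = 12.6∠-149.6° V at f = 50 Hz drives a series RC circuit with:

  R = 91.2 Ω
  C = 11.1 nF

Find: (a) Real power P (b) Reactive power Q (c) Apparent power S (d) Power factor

Step 1 — Angular frequency: ω = 2π·f = 2π·50 = 314.2 rad/s.
Step 2 — Component impedances:
  R: Z = R = 91.2 Ω
  C: Z = 1/(jωC) = -j/(ω·C) = 0 - j2.868e+05 Ω
Step 3 — Series combination: Z_total = R + C = 91.2 - j2.868e+05 Ω = 2.868e+05∠-90.0° Ω.
Step 4 — Source phasor: V = 12.6∠-149.6° V = -10.87 - j6.376 V.
Step 5 — Current: I = V / Z = 2.222e-05 - j3.79e-05 A = 4.394e-05∠-59.6° A.
Step 6 — Complex power: S = V·I* = 1.761e-07 - j0.0005536 VA.
Step 7 — Real power: P = Re(S) = 1.761e-07 W.
Step 8 — Reactive power: Q = Im(S) = -0.0005536 VAR.
Step 9 — Apparent power: |S| = 0.0005536 VA.
Step 10 — Power factor: PF = P/|S| = 0.000318 (leading).

(a) P = 1.761e-07 W  (b) Q = -0.0005536 VAR  (c) S = 0.0005536 VA  (d) PF = 0.000318 (leading)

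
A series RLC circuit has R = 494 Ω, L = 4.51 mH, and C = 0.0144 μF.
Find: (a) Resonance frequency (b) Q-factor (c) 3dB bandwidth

Step 1 — Resonance condition Im(Z)=0 gives ω₀ = 1/√(LC).
Step 2 — ω₀ = 1/√(0.00451·1.44e-08) = 1.241e+05 rad/s.
Step 3 — f₀ = ω₀/(2π) = 1.975e+04 Hz.
Step 4 — Series Q: Q = ω₀L/R = 1.241e+05·0.00451/494 = 1.133.
Step 5 — 3dB bandwidth: Δω = ω₀/Q = 1.095e+05 rad/s; BW = Δω/(2π) = 1.743e+04 Hz.

(a) f₀ = 1.975e+04 Hz  (b) Q = 1.133  (c) BW = 1.743e+04 Hz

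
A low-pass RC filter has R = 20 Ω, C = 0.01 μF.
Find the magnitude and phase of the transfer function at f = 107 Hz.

Step 1 — Angular frequency: ω = 2π·107 = 672.3 rad/s.
Step 2 — Transfer function: H(jω) = 1/(1 + jωRC).
Step 3 — Denominator: 1 + jωRC = 1 + j·672.3·20·1e-08 = 1 + j0.0001345.
Step 4 — H = 1 - j0.0001345.
Step 5 — Magnitude: |H| = 1 (-0.0 dB); phase: φ = -0.0°.

|H| = 1 (-0.0 dB), φ = -0.0°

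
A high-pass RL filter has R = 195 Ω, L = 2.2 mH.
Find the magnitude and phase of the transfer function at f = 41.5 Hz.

Step 1 — Angular frequency: ω = 2π·41.5 = 260.8 rad/s.
Step 2 — Transfer function: H(jω) = jωL/(R + jωL).
Step 3 — Numerator jωL = j·0.5737; denominator R + jωL = 195 + j0.5737.
Step 4 — H = 8.654e-06 + j0.002942.
Step 5 — Magnitude: |H| = 0.002942 (-50.6 dB); phase: φ = 89.8°.

|H| = 0.002942 (-50.6 dB), φ = 89.8°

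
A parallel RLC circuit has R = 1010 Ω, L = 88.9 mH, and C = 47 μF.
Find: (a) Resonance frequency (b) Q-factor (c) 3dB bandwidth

Step 1 — Resonance: ω₀ = 1/√(LC) = 1/√(0.0889·4.7e-05) = 489.2 rad/s.
Step 2 — f₀ = ω₀/(2π) = 77.86 Hz.
Step 3 — Parallel Q: Q = R/(ω₀L) = 1010/(489.2·0.0889) = 23.22.
Step 4 — Bandwidth: Δω = ω₀/Q = 21.07 rad/s; BW = Δω/(2π) = 3.353 Hz.

(a) f₀ = 77.86 Hz  (b) Q = 23.22  (c) BW = 3.353 Hz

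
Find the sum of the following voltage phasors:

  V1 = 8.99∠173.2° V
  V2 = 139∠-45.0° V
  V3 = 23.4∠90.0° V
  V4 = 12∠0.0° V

Step 1 — Convert each phasor to rectangular form:
  V1 = 8.99·(cos(173.2°) + j·sin(173.2°)) = -8.927 + j1.064 V
  V2 = 139·(cos(-45.0°) + j·sin(-45.0°)) = 98.29 - j98.29 V
  V3 = 23.4·(cos(90.0°) + j·sin(90.0°)) = 0 + j23.4 V
  V4 = 12·(cos(0.0°) + j·sin(0.0°)) = 12 V
Step 2 — Sum components: V_total = 101.4 - j73.82 V.
Step 3 — Convert to polar: |V_total| = 125.4 V, ∠V_total = -36.1°.

V_total = 125.4∠-36.1° V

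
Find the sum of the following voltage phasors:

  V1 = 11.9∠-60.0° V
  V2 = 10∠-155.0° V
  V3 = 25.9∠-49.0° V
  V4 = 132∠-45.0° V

Step 1 — Convert each phasor to rectangular form:
  V1 = 11.9·(cos(-60.0°) + j·sin(-60.0°)) = 5.95 - j10.31 V
  V2 = 10·(cos(-155.0°) + j·sin(-155.0°)) = -9.063 - j4.226 V
  V3 = 25.9·(cos(-49.0°) + j·sin(-49.0°)) = 16.99 - j19.55 V
  V4 = 132·(cos(-45.0°) + j·sin(-45.0°)) = 93.34 - j93.34 V
Step 2 — Sum components: V_total = 107.2 - j127.4 V.
Step 3 — Convert to polar: |V_total| = 166.5 V, ∠V_total = -49.9°.

V_total = 166.5∠-49.9° V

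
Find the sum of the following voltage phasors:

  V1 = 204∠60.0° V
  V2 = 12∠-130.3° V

Step 1 — Convert each phasor to rectangular form:
  V1 = 204·(cos(60.0°) + j·sin(60.0°)) = 102 + j176.7 V
  V2 = 12·(cos(-130.3°) + j·sin(-130.3°)) = -7.761 - j9.152 V
Step 2 — Sum components: V_total = 94.24 + j167.5 V.
Step 3 — Convert to polar: |V_total| = 192.2 V, ∠V_total = 60.6°.

V_total = 192.2∠60.6° V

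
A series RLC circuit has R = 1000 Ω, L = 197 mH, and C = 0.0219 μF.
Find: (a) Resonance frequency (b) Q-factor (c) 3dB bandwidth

Step 1 — Resonance: ω₀ = 1/√(LC) = 1/√(0.197·2.19e-08) = 1.522e+04 rad/s.
Step 2 — f₀ = ω₀/(2π) = 2423 Hz.
Step 3 — Series Q: Q = ω₀L/R = 1.522e+04·0.197/1000 = 2.999.
Step 4 — Bandwidth: Δω = ω₀/Q = 5076 rad/s; BW = Δω/(2π) = 807.9 Hz.

(a) f₀ = 2423 Hz  (b) Q = 2.999  (c) BW = 807.9 Hz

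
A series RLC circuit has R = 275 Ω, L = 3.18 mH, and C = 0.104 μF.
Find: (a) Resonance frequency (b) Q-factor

Step 1 — Resonance condition Im(Z)=0 gives ω₀ = 1/√(LC).
Step 2 — ω₀ = 1/√(0.00318·1.04e-07) = 5.499e+04 rad/s.
Step 3 — f₀ = ω₀/(2π) = 8752 Hz.
Step 4 — Series Q: Q = ω₀L/R = 5.499e+04·0.00318/275 = 0.6359.

(a) f₀ = 8752 Hz  (b) Q = 0.6359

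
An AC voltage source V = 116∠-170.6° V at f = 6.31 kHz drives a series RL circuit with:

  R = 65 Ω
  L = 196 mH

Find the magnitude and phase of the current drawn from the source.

Step 1 — Angular frequency: ω = 2π·f = 2π·6310 = 3.965e+04 rad/s.
Step 2 — Component impedances:
  R: Z = R = 65 Ω
  L: Z = jωL = j·3.965e+04·0.196 = 0 + j7771 Ω
Step 3 — Series combination: Z_total = R + L = 65 + j7771 Ω = 7771∠89.5° Ω.
Step 4 — Source phasor: V = 116∠-170.6° V = -114.4 - j18.95 V.
Step 5 — Ohm's law: I = V / Z_total = (-114.4 - j18.95) / (65 + j7771) = -0.002561 + j0.01471 A.
Step 6 — Convert to polar: |I| = 0.01493 A, ∠I = 99.9°.

I = 0.01493∠99.9° A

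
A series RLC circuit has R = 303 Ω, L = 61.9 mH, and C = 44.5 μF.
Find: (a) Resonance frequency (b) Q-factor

Step 1 — Resonance condition Im(Z)=0 gives ω₀ = 1/√(LC).
Step 2 — ω₀ = 1/√(0.0619·4.45e-05) = 602.5 rad/s.
Step 3 — f₀ = ω₀/(2π) = 95.89 Hz.
Step 4 — Series Q: Q = ω₀L/R = 602.5·0.0619/303 = 0.1231.

(a) f₀ = 95.89 Hz  (b) Q = 0.1231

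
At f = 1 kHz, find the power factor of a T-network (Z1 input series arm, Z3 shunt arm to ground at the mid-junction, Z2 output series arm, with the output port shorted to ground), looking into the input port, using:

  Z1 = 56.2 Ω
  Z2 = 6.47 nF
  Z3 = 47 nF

Step 1 — Angular frequency: ω = 2π·f = 2π·1000 = 6283 rad/s.
Step 2 — Component impedances:
  Z1: Z = R = 56.2 Ω
  Z2: Z = 1/(jωC) = -j/(ω·C) = 0 - j2.46e+04 Ω
  Z3: Z = 1/(jωC) = -j/(ω·C) = 0 - j3386 Ω
Step 3 — With the output port shorted to ground, the output series arm Z2 runs from the junction to ground; the shunt arm Z3 also runs from the junction to ground. They appear in parallel: Z3 || Z2 = 0 - j2977 Ω.
Step 4 — Series with input arm Z1: Z_in = Z1 + (Z3 || Z2) = 56.2 - j2977 Ω = 2977∠-88.9° Ω.
Step 5 — Power factor: PF = cos(φ) = Re(Z)/|Z| = 56.2/2977 = 0.01888.
Step 6 — Type: Im(Z) = -2977 ⇒ leading (phase φ = -88.9°).

PF = 0.01888 (leading, φ = -88.9°)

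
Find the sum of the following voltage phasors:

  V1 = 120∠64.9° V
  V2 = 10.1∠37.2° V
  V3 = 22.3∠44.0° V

Step 1 — Convert each phasor to rectangular form:
  V1 = 120·(cos(64.9°) + j·sin(64.9°)) = 50.9 + j108.7 V
  V2 = 10.1·(cos(37.2°) + j·sin(37.2°)) = 8.045 + j6.106 V
  V3 = 22.3·(cos(44.0°) + j·sin(44.0°)) = 16.04 + j15.49 V
Step 2 — Sum components: V_total = 74.99 + j130.3 V.
Step 3 — Convert to polar: |V_total| = 150.3 V, ∠V_total = 60.1°.

V_total = 150.3∠60.1° V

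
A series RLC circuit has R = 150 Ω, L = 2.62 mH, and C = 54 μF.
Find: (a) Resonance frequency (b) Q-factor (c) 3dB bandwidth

Step 1 — Resonance condition Im(Z)=0 gives ω₀ = 1/√(LC).
Step 2 — ω₀ = 1/√(0.00262·5.4e-05) = 2659 rad/s.
Step 3 — f₀ = ω₀/(2π) = 423.1 Hz.
Step 4 — Series Q: Q = ω₀L/R = 2659·0.00262/150 = 0.04644.
Step 5 — 3dB bandwidth: Δω = ω₀/Q = 5.725e+04 rad/s; BW = Δω/(2π) = 9112 Hz.

(a) f₀ = 423.1 Hz  (b) Q = 0.04644  (c) BW = 9112 Hz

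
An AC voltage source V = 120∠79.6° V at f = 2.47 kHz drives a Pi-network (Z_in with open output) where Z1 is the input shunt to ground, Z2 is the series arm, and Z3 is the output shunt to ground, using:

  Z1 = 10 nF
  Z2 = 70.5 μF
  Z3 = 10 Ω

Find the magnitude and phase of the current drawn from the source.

Step 1 — Angular frequency: ω = 2π·f = 2π·2470 = 1.552e+04 rad/s.
Step 2 — Component impedances:
  Z1: Z = 1/(jωC) = -j/(ω·C) = 0 - j6444 Ω
  Z2: Z = 1/(jωC) = -j/(ω·C) = 0 - j0.914 Ω
  Z3: Z = R = 10 Ω
Step 3 — With open output, the series arm Z2 and the output shunt Z3 appear in series to ground: Z2 + Z3 = 10 - j0.914 Ω.
Step 4 — Parallel with input shunt Z1: Z_in = Z1 || (Z2 + Z3) = 9.997 - j0.9294 Ω = 10.04∠-5.3° Ω.
Step 5 — Source phasor: V = 120∠79.6° V = 21.66 + j118 V.
Step 6 — Ohm's law: I = V / Z_total = (21.66 + j118) / (9.997 - j0.9294) = 1.06 + j11.9 A.
Step 7 — Convert to polar: |I| = 11.95 A, ∠I = 84.9°.

I = 11.95∠84.9° A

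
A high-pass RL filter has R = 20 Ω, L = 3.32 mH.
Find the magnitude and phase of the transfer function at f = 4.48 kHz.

Step 1 — Angular frequency: ω = 2π·4480 = 2.815e+04 rad/s.
Step 2 — Transfer function: H(jω) = jωL/(R + jωL).
Step 3 — Numerator jωL = j·93.45; denominator R + jωL = 20 + j93.45.
Step 4 — H = 0.9562 + j0.2046.
Step 5 — Magnitude: |H| = 0.9779 (-0.2 dB); phase: φ = 12.1°.

|H| = 0.9779 (-0.2 dB), φ = 12.1°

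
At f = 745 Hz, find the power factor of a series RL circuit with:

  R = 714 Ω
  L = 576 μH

Step 1 — Angular frequency: ω = 2π·f = 2π·745 = 4681 rad/s.
Step 2 — Component impedances:
  R: Z = R = 714 Ω
  L: Z = jωL = j·4681·0.000576 = 0 + j2.696 Ω
Step 3 — Series combination: Z_total = R + L = 714 + j2.696 Ω = 714∠0.2° Ω.
Step 4 — Power factor: PF = cos(φ) = Re(Z)/|Z| = 714/714 = 1.
Step 5 — Type: Im(Z) = 2.696 ⇒ lagging (phase φ = 0.2°).

PF = 1 (lagging, φ = 0.2°)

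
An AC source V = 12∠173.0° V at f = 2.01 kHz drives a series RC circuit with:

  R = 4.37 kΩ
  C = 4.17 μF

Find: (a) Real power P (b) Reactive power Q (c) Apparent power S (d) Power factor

Step 1 — Angular frequency: ω = 2π·f = 2π·2010 = 1.263e+04 rad/s.
Step 2 — Component impedances:
  R: Z = R = 4370 Ω
  C: Z = 1/(jωC) = -j/(ω·C) = 0 - j18.99 Ω
Step 3 — Series combination: Z_total = R + C = 4370 - j18.99 Ω = 4370∠-0.2° Ω.
Step 4 — Source phasor: V = 12∠173.0° V = -11.91 + j1.462 V.
Step 5 — Current: I = V / Z = -0.002727 + j0.0003228 A = 0.002746∠173.2° A.
Step 6 — Complex power: S = V·I* = 0.03295 - j0.0001432 VA.
Step 7 — Real power: P = Re(S) = 0.03295 W.
Step 8 — Reactive power: Q = Im(S) = -0.0001432 VAR.
Step 9 — Apparent power: |S| = 0.03295 VA.
Step 10 — Power factor: PF = P/|S| = 1 (leading).

(a) P = 0.03295 W  (b) Q = -0.0001432 VAR  (c) S = 0.03295 VA  (d) PF = 1 (leading)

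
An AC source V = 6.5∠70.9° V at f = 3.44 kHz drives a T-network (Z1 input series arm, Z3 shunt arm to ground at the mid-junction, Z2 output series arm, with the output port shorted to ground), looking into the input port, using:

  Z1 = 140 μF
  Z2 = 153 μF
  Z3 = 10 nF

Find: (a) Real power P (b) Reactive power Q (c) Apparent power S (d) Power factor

Step 1 — Angular frequency: ω = 2π·f = 2π·3440 = 2.161e+04 rad/s.
Step 2 — Component impedances:
  Z1: Z = 1/(jωC) = -j/(ω·C) = 0 - j0.3305 Ω
  Z2: Z = 1/(jωC) = -j/(ω·C) = 0 - j0.3024 Ω
  Z3: Z = 1/(jωC) = -j/(ω·C) = 0 - j4627 Ω
Step 3 — With the output port shorted to ground, the output series arm Z2 runs from the junction to ground; the shunt arm Z3 also runs from the junction to ground. They appear in parallel: Z3 || Z2 = 0 - j0.3024 Ω.
Step 4 — Series with input arm Z1: Z_in = Z1 + (Z3 || Z2) = 0 - j0.6328 Ω = 0.6328∠-90.0° Ω.
Step 5 — Source phasor: V = 6.5∠70.9° V = 2.127 + j6.142 V.
Step 6 — Current: I = V / Z = -9.706 + j3.361 A = 10.27∠160.9° A.
Step 7 — Complex power: S = V·I* = 0 - j66.76 VA.
Step 8 — Real power: P = Re(S) = 0 W.
Step 9 — Reactive power: Q = Im(S) = -66.76 VAR.
Step 10 — Apparent power: |S| = 66.76 VA.
Step 11 — Power factor: PF = P/|S| = 0 (leading).

(a) P = 0 W  (b) Q = -66.76 VAR  (c) S = 66.76 VA  (d) PF = 0 (leading)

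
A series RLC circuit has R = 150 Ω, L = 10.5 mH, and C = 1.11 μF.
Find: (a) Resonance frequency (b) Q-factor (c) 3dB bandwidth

Step 1 — Resonance condition Im(Z)=0 gives ω₀ = 1/√(LC).
Step 2 — ω₀ = 1/√(0.0105·1.11e-06) = 9263 rad/s.
Step 3 — f₀ = ω₀/(2π) = 1474 Hz.
Step 4 — Series Q: Q = ω₀L/R = 9263·0.0105/150 = 0.6484.
Step 5 — 3dB bandwidth: Δω = ω₀/Q = 1.429e+04 rad/s; BW = Δω/(2π) = 2274 Hz.

(a) f₀ = 1474 Hz  (b) Q = 0.6484  (c) BW = 2274 Hz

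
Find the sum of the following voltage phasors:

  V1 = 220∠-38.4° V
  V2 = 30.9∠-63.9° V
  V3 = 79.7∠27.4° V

Step 1 — Convert each phasor to rectangular form:
  V1 = 220·(cos(-38.4°) + j·sin(-38.4°)) = 172.4 - j136.7 V
  V2 = 30.9·(cos(-63.9°) + j·sin(-63.9°)) = 13.59 - j27.75 V
  V3 = 79.7·(cos(27.4°) + j·sin(27.4°)) = 70.76 + j36.68 V
Step 2 — Sum components: V_total = 256.8 - j127.7 V.
Step 3 — Convert to polar: |V_total| = 286.8 V, ∠V_total = -26.4°.

V_total = 286.8∠-26.4° V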